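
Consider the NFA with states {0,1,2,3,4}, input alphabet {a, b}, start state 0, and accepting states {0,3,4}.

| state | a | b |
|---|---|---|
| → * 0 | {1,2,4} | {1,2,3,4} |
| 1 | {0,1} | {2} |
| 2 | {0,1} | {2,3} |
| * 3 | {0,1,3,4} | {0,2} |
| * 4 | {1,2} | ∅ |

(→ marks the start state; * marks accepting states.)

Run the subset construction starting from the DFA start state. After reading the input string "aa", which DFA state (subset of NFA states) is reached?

{0,1,2}

Start: {0}.
δ(0,a) = {1,2,4}.
Union: {1,2,4}.
After a: {1,2,4}.
δ(1,a) = {0,1}; δ(2,a) = {0,1}; δ(4,a) = {1,2}.
Union: {0,1,2}.
After a: {0,1,2}.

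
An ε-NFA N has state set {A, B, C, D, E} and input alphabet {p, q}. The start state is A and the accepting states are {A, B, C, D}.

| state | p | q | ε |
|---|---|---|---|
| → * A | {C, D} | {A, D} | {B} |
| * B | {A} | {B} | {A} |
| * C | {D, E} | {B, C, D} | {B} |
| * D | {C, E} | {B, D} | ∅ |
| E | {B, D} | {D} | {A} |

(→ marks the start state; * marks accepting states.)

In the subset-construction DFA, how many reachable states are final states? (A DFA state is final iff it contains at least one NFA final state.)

Start state of the DFA: {A, B} (ε-closure of the NFA start).
{A, B} --p--> {A, B, C, D}  [new]
{A, B} --q--> {A, B, D}  [new]
{A, B, C, D} --p--> {A, B, C, D, E}  [new]
{A, B, C, D} --q--> {A, B, C, D}  [seen]
{A, B, D} --p--> {A, B, C, D, E}  [seen]
{A, B, D} --q--> {A, B, D}  [seen]
{A, B, C, D, E} --p--> {A, B, C, D, E}  [seen]
{A, B, C, D, E} --q--> {A, B, C, D}  [seen]
Reachable DFA states: {A, B}, {A, B, C, D}, {A, B, D}, {A, B, C, D, E}.
Accepting DFA states (contain an NFA accepting state): {A, B}, {A, B, C, D}, {A, B, D}, {A, B, C, D, E}.

4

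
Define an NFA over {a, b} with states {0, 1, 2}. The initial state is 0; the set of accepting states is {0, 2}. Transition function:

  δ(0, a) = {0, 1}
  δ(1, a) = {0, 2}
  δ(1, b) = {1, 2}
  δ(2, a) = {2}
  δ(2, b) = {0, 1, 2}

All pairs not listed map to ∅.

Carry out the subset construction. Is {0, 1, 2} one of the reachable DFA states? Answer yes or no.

yes

Start state of the DFA: {0}.
{0} --a--> {0, 1}  [new]
{0} --b--> ∅  [new]
{0, 1} --a--> {0, 1, 2}  [new]
{0, 1} --b--> {1, 2}  [new]
∅ --a--> ∅  [seen]
∅ --b--> ∅  [seen]
{0, 1, 2} --a--> {0, 1, 2}  [seen]
{0, 1, 2} --b--> {0, 1, 2}  [seen]
{1, 2} --a--> {0, 2}  [new]
{1, 2} --b--> {0, 1, 2}  [seen]
{0, 2} --a--> {0, 1, 2}  [seen]
{0, 2} --b--> {0, 1, 2}  [seen]
Reachable DFA states: {0}, {0, 1}, ∅, {0, 1, 2}, {1, 2}, {0, 2}.
{0, 1, 2} is among them.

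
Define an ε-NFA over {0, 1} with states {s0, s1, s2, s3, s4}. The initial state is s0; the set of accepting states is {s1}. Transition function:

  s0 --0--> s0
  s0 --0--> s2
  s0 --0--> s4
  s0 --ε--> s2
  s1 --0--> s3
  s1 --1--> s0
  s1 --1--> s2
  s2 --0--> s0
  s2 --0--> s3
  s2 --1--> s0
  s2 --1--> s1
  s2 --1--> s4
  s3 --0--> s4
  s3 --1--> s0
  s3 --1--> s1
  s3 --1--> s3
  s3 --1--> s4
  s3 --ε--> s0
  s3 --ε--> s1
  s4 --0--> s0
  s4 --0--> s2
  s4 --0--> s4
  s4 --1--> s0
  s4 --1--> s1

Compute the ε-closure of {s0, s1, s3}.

Begin with {s0, s1, s3}.
s0 →ε {s2}; add s2.
ε-closure = {s0, s1, s2, s3}.

{s0, s1, s2, s3}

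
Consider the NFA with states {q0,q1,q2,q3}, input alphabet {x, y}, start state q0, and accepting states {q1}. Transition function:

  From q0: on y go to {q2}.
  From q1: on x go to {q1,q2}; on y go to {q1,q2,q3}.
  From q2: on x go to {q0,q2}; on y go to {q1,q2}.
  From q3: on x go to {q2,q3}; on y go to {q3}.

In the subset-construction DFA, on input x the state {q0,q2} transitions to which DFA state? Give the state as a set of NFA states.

{q0,q2}

δ(q0,x) = ∅; δ(q2,x) = {q0,q2}.
Union: {q0,q2}.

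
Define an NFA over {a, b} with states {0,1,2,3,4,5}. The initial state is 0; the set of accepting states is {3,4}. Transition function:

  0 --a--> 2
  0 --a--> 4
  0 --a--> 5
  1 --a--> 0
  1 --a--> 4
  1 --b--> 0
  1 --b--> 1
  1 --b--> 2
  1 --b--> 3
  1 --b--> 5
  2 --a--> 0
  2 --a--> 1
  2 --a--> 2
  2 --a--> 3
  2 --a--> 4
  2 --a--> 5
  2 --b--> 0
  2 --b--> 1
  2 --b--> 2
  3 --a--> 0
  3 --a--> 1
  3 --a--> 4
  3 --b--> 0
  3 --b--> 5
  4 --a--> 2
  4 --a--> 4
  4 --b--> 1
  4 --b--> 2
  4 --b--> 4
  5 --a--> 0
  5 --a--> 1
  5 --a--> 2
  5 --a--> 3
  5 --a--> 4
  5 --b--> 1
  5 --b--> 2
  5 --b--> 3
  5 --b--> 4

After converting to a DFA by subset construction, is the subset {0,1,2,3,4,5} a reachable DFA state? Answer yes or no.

Start state of the DFA: {0}.
{0} --a--> {2,4,5}  [new]
{0} --b--> ∅  [new]
{2,4,5} --a--> {0,1,2,3,4,5}  [new]
{2,4,5} --b--> {0,1,2,3,4}  [new]
∅ --a--> ∅  [seen]
∅ --b--> ∅  [seen]
{0,1,2,3,4,5} --a--> {0,1,2,3,4,5}  [seen]
{0,1,2,3,4,5} --b--> {0,1,2,3,4,5}  [seen]
{0,1,2,3,4} --a--> {0,1,2,3,4,5}  [seen]
{0,1,2,3,4} --b--> {0,1,2,3,4,5}  [seen]
Reachable DFA states: {0}, {2,4,5}, ∅, {0,1,2,3,4,5}, {0,1,2,3,4}.
{0,1,2,3,4,5} is among them.

yes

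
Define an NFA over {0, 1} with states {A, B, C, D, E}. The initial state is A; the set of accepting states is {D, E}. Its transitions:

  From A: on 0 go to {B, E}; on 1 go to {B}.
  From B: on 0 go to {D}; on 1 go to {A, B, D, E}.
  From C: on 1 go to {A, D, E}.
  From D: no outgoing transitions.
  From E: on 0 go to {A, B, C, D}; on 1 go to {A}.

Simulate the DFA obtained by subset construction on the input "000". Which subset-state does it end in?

{B, D, E}

Start: {A}.
δ(A,0) = {B, E}.
Union: {B, E}.
After 0: {B, E}.
δ(B,0) = {D}; δ(E,0) = {A, B, C, D}.
Union: {A, B, C, D}.
After 0: {A, B, C, D}.
δ(A,0) = {B, E}; δ(B,0) = {D}; δ(C,0) = ∅; δ(D,0) = ∅.
Union: {B, D, E}.
After 0: {B, D, E}.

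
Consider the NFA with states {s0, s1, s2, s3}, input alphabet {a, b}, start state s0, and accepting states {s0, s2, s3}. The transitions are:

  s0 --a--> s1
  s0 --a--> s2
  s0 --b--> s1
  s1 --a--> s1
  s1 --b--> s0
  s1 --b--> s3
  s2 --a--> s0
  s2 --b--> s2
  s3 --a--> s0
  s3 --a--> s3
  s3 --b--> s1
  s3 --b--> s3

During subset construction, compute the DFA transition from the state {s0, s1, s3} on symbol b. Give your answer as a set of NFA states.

{s0, s1, s3}

δ(s0,b) = {s1}; δ(s1,b) = {s0, s3}; δ(s3,b) = {s1, s3}.
Union: {s0, s1, s3}.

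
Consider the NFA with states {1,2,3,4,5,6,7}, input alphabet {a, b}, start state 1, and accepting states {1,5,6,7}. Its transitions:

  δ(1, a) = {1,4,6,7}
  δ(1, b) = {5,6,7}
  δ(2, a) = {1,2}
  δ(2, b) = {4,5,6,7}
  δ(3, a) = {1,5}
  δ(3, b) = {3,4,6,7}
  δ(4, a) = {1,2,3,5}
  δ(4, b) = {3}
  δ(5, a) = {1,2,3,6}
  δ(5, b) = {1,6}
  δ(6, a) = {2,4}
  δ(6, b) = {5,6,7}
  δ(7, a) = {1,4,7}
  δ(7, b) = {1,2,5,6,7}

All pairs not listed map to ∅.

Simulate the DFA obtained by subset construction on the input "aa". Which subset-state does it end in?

{1,2,3,4,5,6,7}

Start: {1}.
δ(1,a) = {1,4,6,7}.
Union: {1,4,6,7}.
After a: {1,4,6,7}.
δ(1,a) = {1,4,6,7}; δ(4,a) = {1,2,3,5}; δ(6,a) = {2,4}; δ(7,a) = {1,4,7}.
Union: {1,2,3,4,5,6,7}.
After a: {1,2,3,4,5,6,7}.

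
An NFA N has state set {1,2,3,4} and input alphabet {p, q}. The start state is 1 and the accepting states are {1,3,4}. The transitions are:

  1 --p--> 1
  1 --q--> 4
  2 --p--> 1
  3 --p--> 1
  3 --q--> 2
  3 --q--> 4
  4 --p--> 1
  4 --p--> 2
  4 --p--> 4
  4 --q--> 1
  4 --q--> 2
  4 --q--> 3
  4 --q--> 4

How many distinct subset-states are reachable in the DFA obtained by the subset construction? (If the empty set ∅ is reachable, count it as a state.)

Start state of the DFA: {1}.
{1} --p--> {1}  [seen]
{1} --q--> {4}  [new]
{4} --p--> {1,2,4}  [new]
{4} --q--> {1,2,3,4}  [new]
{1,2,4} --p--> {1,2,4}  [seen]
{1,2,4} --q--> {1,2,3,4}  [seen]
{1,2,3,4} --p--> {1,2,4}  [seen]
{1,2,3,4} --q--> {1,2,3,4}  [seen]
Reachable DFA states: {1}, {4}, {1,2,4}, {1,2,3,4}.

4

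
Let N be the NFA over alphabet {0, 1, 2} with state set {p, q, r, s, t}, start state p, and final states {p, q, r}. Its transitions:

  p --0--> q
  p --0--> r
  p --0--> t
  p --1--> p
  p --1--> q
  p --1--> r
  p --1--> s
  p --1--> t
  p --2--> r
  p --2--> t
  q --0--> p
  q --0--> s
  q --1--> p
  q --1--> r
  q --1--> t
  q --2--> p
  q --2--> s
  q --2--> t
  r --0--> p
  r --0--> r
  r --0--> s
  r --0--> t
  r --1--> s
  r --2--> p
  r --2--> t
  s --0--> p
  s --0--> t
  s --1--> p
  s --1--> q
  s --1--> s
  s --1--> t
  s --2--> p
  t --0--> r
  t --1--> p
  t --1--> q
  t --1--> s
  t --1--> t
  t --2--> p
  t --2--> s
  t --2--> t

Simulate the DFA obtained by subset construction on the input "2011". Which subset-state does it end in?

Start: {p}.
δ(p,2) = {r, t}.
Union: {r, t}.
After 2: {r, t}.
δ(r,0) = {p, r, s, t}; δ(t,0) = {r}.
Union: {p, r, s, t}.
After 0: {p, r, s, t}.
δ(p,1) = {p, q, r, s, t}; δ(r,1) = {s}; δ(s,1) = {p, q, s, t}; δ(t,1) = {p, q, s, t}.
Union: {p, q, r, s, t}.
After 1: {p, q, r, s, t}.
δ(p,1) = {p, q, r, s, t}; δ(q,1) = {p, r, t}; δ(r,1) = {s}; δ(s,1) = {p, q, s, t}; δ(t,1) = {p, q, s, t}.
Union: {p, q, r, s, t}.
After 1: {p, q, r, s, t}.

{p, q, r, s, t}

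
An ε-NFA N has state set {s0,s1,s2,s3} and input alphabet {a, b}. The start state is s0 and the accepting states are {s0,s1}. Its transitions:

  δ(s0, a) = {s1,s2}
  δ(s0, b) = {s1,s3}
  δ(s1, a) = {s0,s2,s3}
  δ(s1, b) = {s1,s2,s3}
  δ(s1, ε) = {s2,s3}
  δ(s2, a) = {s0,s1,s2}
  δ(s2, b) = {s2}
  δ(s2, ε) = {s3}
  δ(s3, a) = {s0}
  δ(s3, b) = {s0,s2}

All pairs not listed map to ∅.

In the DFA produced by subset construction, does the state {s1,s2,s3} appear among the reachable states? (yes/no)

yes

Start state of the DFA: {s0} (ε-closure of the NFA start).
{s0} --a--> {s1,s2,s3}  [new]
{s0} --b--> {s1,s2,s3}  [seen]
{s1,s2,s3} --a--> {s0,s1,s2,s3}  [new]
{s1,s2,s3} --b--> {s0,s1,s2,s3}  [seen]
{s0,s1,s2,s3} --a--> {s0,s1,s2,s3}  [seen]
{s0,s1,s2,s3} --b--> {s0,s1,s2,s3}  [seen]
Reachable DFA states: {s0}, {s1,s2,s3}, {s0,s1,s2,s3}.
{s1,s2,s3} is among them.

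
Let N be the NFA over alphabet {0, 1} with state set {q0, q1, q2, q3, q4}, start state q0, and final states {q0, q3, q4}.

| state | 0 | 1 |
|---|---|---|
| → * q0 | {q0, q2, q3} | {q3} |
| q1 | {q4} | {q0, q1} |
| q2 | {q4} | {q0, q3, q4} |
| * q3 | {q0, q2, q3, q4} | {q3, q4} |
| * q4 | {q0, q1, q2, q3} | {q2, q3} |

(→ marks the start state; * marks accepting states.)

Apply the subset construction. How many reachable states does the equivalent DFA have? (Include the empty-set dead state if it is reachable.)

Start state of the DFA: {q0}.
{q0} --0--> {q0, q2, q3}  [new]
{q0} --1--> {q3}  [new]
{q0, q2, q3} --0--> {q0, q2, q3, q4}  [new]
{q0, q2, q3} --1--> {q0, q3, q4}  [new]
{q3} --0--> {q0, q2, q3, q4}  [seen]
{q3} --1--> {q3, q4}  [new]
{q0, q2, q3, q4} --0--> {q0, q1, q2, q3, q4}  [new]
{q0, q2, q3, q4} --1--> {q0, q2, q3, q4}  [seen]
{q0, q3, q4} --0--> {q0, q1, q2, q3, q4}  [seen]
{q0, q3, q4} --1--> {q2, q3, q4}  [new]
{q3, q4} --0--> {q0, q1, q2, q3, q4}  [seen]
{q3, q4} --1--> {q2, q3, q4}  [seen]
{q0, q1, q2, q3, q4} --0--> {q0, q1, q2, q3, q4}  [seen]
{q0, q1, q2, q3, q4} --1--> {q0, q1, q2, q3, q4}  [seen]
{q2, q3, q4} --0--> {q0, q1, q2, q3, q4}  [seen]
{q2, q3, q4} --1--> {q0, q2, q3, q4}  [seen]
Reachable DFA states: {q0}, {q0, q2, q3}, {q3}, {q0, q2, q3, q4}, {q0, q3, q4}, {q3, q4}, {q0, q1, q2, q3, q4}, {q2, q3, q4}.

8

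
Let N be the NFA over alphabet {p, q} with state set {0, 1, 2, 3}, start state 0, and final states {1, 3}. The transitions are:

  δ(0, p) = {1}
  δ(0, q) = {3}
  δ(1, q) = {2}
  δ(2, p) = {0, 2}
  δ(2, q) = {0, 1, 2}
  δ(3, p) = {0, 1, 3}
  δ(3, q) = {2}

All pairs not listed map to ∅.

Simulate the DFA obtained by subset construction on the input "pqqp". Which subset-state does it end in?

Start: {0}.
δ(0,p) = {1}.
Union: {1}.
After p: {1}.
δ(1,q) = {2}.
Union: {2}.
After q: {2}.
δ(2,q) = {0, 1, 2}.
Union: {0, 1, 2}.
After q: {0, 1, 2}.
δ(0,p) = {1}; δ(1,p) = ∅; δ(2,p) = {0, 2}.
Union: {0, 1, 2}.
After p: {0, 1, 2}.

{0, 1, 2}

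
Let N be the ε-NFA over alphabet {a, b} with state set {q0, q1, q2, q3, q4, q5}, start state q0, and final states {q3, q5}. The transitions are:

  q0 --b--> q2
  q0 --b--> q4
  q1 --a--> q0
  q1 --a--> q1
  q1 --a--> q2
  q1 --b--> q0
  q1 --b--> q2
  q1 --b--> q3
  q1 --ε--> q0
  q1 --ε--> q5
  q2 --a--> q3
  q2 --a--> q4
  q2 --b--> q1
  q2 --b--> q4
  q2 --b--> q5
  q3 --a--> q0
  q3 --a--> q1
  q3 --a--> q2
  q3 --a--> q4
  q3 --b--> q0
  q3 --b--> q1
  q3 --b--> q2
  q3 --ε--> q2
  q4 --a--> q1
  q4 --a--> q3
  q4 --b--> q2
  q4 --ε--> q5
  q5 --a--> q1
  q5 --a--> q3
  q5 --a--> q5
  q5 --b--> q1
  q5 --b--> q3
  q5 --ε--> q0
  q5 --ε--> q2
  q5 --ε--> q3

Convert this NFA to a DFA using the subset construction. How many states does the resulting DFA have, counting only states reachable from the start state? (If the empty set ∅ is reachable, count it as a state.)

Start state of the DFA: {q0} (ε-closure of the NFA start).
{q0} --a--> ∅  [new]
{q0} --b--> {q0, q2, q3, q4, q5}  [new]
∅ --a--> ∅  [seen]
∅ --b--> ∅  [seen]
{q0, q2, q3, q4, q5} --a--> {q0, q1, q2, q3, q4, q5}  [new]
{q0, q2, q3, q4, q5} --b--> {q0, q1, q2, q3, q4, q5}  [seen]
{q0, q1, q2, q3, q4, q5} --a--> {q0, q1, q2, q3, q4, q5}  [seen]
{q0, q1, q2, q3, q4, q5} --b--> {q0, q1, q2, q3, q4, q5}  [seen]
Reachable DFA states: {q0}, ∅, {q0, q2, q3, q4, q5}, {q0, q1, q2, q3, q4, q5}.

4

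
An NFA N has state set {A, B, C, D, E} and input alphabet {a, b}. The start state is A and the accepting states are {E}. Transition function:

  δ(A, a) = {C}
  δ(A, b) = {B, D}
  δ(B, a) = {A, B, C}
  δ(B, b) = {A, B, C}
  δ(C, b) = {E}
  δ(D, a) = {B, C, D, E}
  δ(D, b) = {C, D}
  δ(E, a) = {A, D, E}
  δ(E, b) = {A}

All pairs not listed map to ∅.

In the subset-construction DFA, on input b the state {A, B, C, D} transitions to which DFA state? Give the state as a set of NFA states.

δ(A,b) = {B, D}; δ(B,b) = {A, B, C}; δ(C,b) = {E}; δ(D,b) = {C, D}.
Union: {A, B, C, D, E}.

{A, B, C, D, E}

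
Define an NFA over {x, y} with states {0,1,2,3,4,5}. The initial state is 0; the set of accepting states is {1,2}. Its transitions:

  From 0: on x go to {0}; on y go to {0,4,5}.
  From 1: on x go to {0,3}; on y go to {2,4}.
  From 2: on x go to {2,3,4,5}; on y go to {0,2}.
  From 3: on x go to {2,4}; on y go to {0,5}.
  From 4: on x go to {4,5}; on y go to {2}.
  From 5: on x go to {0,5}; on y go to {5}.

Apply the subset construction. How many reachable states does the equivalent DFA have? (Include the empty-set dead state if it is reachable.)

Start state of the DFA: {0}.
{0} --x--> {0}  [seen]
{0} --y--> {0,4,5}  [new]
{0,4,5} --x--> {0,4,5}  [seen]
{0,4,5} --y--> {0,2,4,5}  [new]
{0,2,4,5} --x--> {0,2,3,4,5}  [new]
{0,2,4,5} --y--> {0,2,4,5}  [seen]
{0,2,3,4,5} --x--> {0,2,3,4,5}  [seen]
{0,2,3,4,5} --y--> {0,2,4,5}  [seen]
Reachable DFA states: {0}, {0,4,5}, {0,2,4,5}, {0,2,3,4,5}.

4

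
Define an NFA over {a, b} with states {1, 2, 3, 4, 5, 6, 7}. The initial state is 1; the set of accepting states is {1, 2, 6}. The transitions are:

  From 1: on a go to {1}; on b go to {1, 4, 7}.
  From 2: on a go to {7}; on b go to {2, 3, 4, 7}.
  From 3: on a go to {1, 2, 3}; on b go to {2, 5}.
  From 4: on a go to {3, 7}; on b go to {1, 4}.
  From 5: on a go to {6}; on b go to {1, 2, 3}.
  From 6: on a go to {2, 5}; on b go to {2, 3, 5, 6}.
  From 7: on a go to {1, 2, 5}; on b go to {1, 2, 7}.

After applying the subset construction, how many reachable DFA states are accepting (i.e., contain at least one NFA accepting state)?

8

Start state of the DFA: {1}.
{1} --a--> {1}  [seen]
{1} --b--> {1, 4, 7}  [new]
{1, 4, 7} --a--> {1, 2, 3, 5, 7}  [new]
{1, 4, 7} --b--> {1, 2, 4, 7}  [new]
{1, 2, 3, 5, 7} --a--> {1, 2, 3, 5, 6, 7}  [new]
{1, 2, 3, 5, 7} --b--> {1, 2, 3, 4, 5, 7}  [new]
{1, 2, 4, 7} --a--> {1, 2, 3, 5, 7}  [seen]
{1, 2, 4, 7} --b--> {1, 2, 3, 4, 7}  [new]
{1, 2, 3, 5, 6, 7} --a--> {1, 2, 3, 5, 6, 7}  [seen]
{1, 2, 3, 5, 6, 7} --b--> {1, 2, 3, 4, 5, 6, 7}  [new]
{1, 2, 3, 4, 5, 7} --a--> {1, 2, 3, 5, 6, 7}  [seen]
{1, 2, 3, 4, 5, 7} --b--> {1, 2, 3, 4, 5, 7}  [seen]
{1, 2, 3, 4, 7} --a--> {1, 2, 3, 5, 7}  [seen]
{1, 2, 3, 4, 7} --b--> {1, 2, 3, 4, 5, 7}  [seen]
{1, 2, 3, 4, 5, 6, 7} --a--> {1, 2, 3, 5, 6, 7}  [seen]
{1, 2, 3, 4, 5, 6, 7} --b--> {1, 2, 3, 4, 5, 6, 7}  [seen]
Reachable DFA states: {1}, {1, 4, 7}, {1, 2, 3, 5, 7}, {1, 2, 4, 7}, {1, 2, 3, 5, 6, 7}, {1, 2, 3, 4, 5, 7}, {1, 2, 3, 4, 7}, {1, 2, 3, 4, 5, 6, 7}.
Accepting DFA states (contain an NFA accepting state): {1}, {1, 4, 7}, {1, 2, 3, 5, 7}, {1, 2, 4, 7}, {1, 2, 3, 5, 6, 7}, {1, 2, 3, 4, 5, 7}, {1, 2, 3, 4, 7}, {1, 2, 3, 4, 5, 6, 7}.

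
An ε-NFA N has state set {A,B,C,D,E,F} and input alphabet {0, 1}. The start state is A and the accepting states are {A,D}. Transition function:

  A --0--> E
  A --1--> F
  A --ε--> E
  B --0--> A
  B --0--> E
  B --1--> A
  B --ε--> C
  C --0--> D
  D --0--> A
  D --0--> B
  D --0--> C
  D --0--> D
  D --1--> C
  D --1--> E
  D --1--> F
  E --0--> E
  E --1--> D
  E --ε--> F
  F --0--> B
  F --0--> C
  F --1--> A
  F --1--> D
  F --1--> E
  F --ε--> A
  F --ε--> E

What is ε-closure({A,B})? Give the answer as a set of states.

{A,B,C,E,F}

Begin with {A,B}.
A →ε {E}; add E.
E →ε {F}; add F.
B →ε {C}; add C.
ε-closure = {A,B,C,E,F}.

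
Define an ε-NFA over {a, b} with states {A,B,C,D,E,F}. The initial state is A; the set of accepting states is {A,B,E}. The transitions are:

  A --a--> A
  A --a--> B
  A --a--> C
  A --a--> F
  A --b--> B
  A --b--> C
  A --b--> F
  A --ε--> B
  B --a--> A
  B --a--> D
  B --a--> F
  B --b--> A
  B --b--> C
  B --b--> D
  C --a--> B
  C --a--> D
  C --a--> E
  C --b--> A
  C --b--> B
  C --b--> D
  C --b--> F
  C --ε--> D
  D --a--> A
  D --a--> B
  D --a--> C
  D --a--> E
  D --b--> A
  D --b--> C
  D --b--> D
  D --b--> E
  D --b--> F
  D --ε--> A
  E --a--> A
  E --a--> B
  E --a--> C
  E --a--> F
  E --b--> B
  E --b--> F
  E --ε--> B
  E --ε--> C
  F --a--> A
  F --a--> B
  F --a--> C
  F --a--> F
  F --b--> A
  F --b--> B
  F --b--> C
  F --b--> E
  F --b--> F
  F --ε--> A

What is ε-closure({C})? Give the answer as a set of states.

Begin with {C}.
C →ε {D}; add D.
D →ε {A}; add A.
A →ε {B}; add B.
ε-closure = {A,B,C,D}.

{A,B,C,D}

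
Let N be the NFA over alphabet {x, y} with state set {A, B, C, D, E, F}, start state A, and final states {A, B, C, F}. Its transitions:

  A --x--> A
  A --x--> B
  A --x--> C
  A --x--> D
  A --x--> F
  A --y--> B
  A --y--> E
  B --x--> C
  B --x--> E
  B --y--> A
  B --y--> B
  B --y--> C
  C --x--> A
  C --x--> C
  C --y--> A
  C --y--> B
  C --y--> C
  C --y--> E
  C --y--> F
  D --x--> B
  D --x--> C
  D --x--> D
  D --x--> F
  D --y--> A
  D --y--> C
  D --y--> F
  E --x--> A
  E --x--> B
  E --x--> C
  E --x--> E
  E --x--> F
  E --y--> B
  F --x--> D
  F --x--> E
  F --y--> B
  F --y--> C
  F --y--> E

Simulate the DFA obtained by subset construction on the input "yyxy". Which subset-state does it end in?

Start: {A}.
δ(A,y) = {B, E}.
Union: {B, E}.
After y: {B, E}.
δ(B,y) = {A, B, C}; δ(E,y) = {B}.
Union: {A, B, C}.
After y: {A, B, C}.
δ(A,x) = {A, B, C, D, F}; δ(B,x) = {C, E}; δ(C,x) = {A, C}.
Union: {A, B, C, D, E, F}.
After x: {A, B, C, D, E, F}.
δ(A,y) = {B, E}; δ(B,y) = {A, B, C}; δ(C,y) = {A, B, C, E, F}; δ(D,y) = {A, C, F}; δ(E,y) = {B}; δ(F,y) = {B, C, E}.
Union: {A, B, C, E, F}.
After y: {A, B, C, E, F}.

{A, B, C, E, F}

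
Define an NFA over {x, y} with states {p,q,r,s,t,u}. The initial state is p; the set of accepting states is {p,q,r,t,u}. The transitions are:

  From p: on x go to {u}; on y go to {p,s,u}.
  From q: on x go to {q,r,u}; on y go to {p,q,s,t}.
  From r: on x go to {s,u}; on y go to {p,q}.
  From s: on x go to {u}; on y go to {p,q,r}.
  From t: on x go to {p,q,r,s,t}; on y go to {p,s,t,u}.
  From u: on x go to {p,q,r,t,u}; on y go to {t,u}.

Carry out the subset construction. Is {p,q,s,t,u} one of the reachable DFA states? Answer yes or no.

yes

Start state of the DFA: {p}.
{p} --x--> {u}  [new]
{p} --y--> {p,s,u}  [new]
{u} --x--> {p,q,r,t,u}  [new]
{u} --y--> {t,u}  [new]
{p,s,u} --x--> {p,q,r,t,u}  [seen]
{p,s,u} --y--> {p,q,r,s,t,u}  [new]
{p,q,r,t,u} --x--> {p,q,r,s,t,u}  [seen]
{p,q,r,t,u} --y--> {p,q,s,t,u}  [new]
{t,u} --x--> {p,q,r,s,t,u}  [seen]
{t,u} --y--> {p,s,t,u}  [new]
{p,q,r,s,t,u} --x--> {p,q,r,s,t,u}  [seen]
{p,q,r,s,t,u} --y--> {p,q,r,s,t,u}  [seen]
{p,q,s,t,u} --x--> {p,q,r,s,t,u}  [seen]
{p,q,s,t,u} --y--> {p,q,r,s,t,u}  [seen]
{p,s,t,u} --x--> {p,q,r,s,t,u}  [seen]
{p,s,t,u} --y--> {p,q,r,s,t,u}  [seen]
Reachable DFA states: {p}, {u}, {p,s,u}, {p,q,r,t,u}, {t,u}, {p,q,r,s,t,u}, {p,q,s,t,u}, {p,s,t,u}.
{p,q,s,t,u} is among them.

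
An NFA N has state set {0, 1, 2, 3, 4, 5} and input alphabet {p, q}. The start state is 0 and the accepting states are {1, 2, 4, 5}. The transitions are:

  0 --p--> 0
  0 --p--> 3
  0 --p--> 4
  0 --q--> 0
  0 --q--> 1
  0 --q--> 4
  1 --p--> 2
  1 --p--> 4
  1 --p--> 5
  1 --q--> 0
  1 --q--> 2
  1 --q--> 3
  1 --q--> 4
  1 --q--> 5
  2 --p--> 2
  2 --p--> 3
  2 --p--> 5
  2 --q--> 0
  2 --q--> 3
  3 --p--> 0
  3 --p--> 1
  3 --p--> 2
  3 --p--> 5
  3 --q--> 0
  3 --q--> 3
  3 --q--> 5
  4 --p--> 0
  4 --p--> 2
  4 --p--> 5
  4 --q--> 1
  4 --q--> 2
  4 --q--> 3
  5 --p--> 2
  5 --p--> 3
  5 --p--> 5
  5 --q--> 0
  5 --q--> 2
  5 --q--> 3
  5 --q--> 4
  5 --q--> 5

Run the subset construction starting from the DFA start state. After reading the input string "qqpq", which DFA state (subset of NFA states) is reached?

{0, 1, 2, 3, 4, 5}

Start: {0}.
δ(0,q) = {0, 1, 4}.
Union: {0, 1, 4}.
After q: {0, 1, 4}.
δ(0,q) = {0, 1, 4}; δ(1,q) = {0, 2, 3, 4, 5}; δ(4,q) = {1, 2, 3}.
Union: {0, 1, 2, 3, 4, 5}.
After q: {0, 1, 2, 3, 4, 5}.
δ(0,p) = {0, 3, 4}; δ(1,p) = {2, 4, 5}; δ(2,p) = {2, 3, 5}; δ(3,p) = {0, 1, 2, 5}; δ(4,p) = {0, 2, 5}; δ(5,p) = {2, 3, 5}.
Union: {0, 1, 2, 3, 4, 5}.
After p: {0, 1, 2, 3, 4, 5}.
δ(0,q) = {0, 1, 4}; δ(1,q) = {0, 2, 3, 4, 5}; δ(2,q) = {0, 3}; δ(3,q) = {0, 3, 5}; δ(4,q) = {1, 2, 3}; δ(5,q) = {0, 2, 3, 4, 5}.
Union: {0, 1, 2, 3, 4, 5}.
After q: {0, 1, 2, 3, 4, 5}.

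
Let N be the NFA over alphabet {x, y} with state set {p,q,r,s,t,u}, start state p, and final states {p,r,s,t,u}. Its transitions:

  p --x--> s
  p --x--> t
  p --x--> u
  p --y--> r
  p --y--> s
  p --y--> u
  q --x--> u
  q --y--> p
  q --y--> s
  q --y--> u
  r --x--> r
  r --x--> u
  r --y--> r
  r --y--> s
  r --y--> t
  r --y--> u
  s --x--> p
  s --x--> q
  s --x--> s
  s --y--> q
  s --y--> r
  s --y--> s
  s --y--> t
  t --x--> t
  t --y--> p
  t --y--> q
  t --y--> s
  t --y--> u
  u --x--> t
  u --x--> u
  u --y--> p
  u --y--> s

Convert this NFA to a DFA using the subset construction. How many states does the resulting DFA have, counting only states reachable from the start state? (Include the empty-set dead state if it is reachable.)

5

Start state of the DFA: {p}.
{p} --x--> {s,t,u}  [new]
{p} --y--> {r,s,u}  [new]
{s,t,u} --x--> {p,q,s,t,u}  [new]
{s,t,u} --y--> {p,q,r,s,t,u}  [new]
{r,s,u} --x--> {p,q,r,s,t,u}  [seen]
{r,s,u} --y--> {p,q,r,s,t,u}  [seen]
{p,q,s,t,u} --x--> {p,q,s,t,u}  [seen]
{p,q,s,t,u} --y--> {p,q,r,s,t,u}  [seen]
{p,q,r,s,t,u} --x--> {p,q,r,s,t,u}  [seen]
{p,q,r,s,t,u} --y--> {p,q,r,s,t,u}  [seen]
Reachable DFA states: {p}, {s,t,u}, {r,s,u}, {p,q,s,t,u}, {p,q,r,s,t,u}.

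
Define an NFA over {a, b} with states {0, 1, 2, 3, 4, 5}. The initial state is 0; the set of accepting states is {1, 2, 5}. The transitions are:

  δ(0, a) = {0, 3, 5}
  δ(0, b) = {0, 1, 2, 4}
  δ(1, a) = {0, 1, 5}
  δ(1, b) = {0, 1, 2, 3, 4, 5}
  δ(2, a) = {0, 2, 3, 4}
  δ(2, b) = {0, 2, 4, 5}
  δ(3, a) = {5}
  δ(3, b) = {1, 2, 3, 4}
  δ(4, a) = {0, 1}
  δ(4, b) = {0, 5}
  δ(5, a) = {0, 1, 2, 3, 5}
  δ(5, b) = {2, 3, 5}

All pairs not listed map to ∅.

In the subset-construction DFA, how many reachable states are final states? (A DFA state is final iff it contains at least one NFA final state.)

4

Start state of the DFA: {0}.
{0} --a--> {0, 3, 5}  [new]
{0} --b--> {0, 1, 2, 4}  [new]
{0, 3, 5} --a--> {0, 1, 2, 3, 5}  [new]
{0, 3, 5} --b--> {0, 1, 2, 3, 4, 5}  [new]
{0, 1, 2, 4} --a--> {0, 1, 2, 3, 4, 5}  [seen]
{0, 1, 2, 4} --b--> {0, 1, 2, 3, 4, 5}  [seen]
{0, 1, 2, 3, 5} --a--> {0, 1, 2, 3, 4, 5}  [seen]
{0, 1, 2, 3, 5} --b--> {0, 1, 2, 3, 4, 5}  [seen]
{0, 1, 2, 3, 4, 5} --a--> {0, 1, 2, 3, 4, 5}  [seen]
{0, 1, 2, 3, 4, 5} --b--> {0, 1, 2, 3, 4, 5}  [seen]
Reachable DFA states: {0}, {0, 3, 5}, {0, 1, 2, 4}, {0, 1, 2, 3, 5}, {0, 1, 2, 3, 4, 5}.
Accepting DFA states (contain an NFA accepting state): {0, 3, 5}, {0, 1, 2, 4}, {0, 1, 2, 3, 5}, {0, 1, 2, 3, 4, 5}.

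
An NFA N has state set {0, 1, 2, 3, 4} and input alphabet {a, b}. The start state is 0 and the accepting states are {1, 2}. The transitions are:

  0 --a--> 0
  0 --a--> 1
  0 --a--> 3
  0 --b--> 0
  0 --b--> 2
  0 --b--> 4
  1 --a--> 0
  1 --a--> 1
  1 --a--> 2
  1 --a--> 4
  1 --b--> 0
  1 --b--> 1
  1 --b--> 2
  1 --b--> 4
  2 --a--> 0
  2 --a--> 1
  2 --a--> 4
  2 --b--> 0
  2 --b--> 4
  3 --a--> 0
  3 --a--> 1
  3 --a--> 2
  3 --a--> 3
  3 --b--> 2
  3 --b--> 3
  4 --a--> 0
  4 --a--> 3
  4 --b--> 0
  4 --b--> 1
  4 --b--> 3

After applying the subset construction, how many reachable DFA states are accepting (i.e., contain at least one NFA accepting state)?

Start state of the DFA: {0}.
{0} --a--> {0, 1, 3}  [new]
{0} --b--> {0, 2, 4}  [new]
{0, 1, 3} --a--> {0, 1, 2, 3, 4}  [new]
{0, 1, 3} --b--> {0, 1, 2, 3, 4}  [seen]
{0, 2, 4} --a--> {0, 1, 3, 4}  [new]
{0, 2, 4} --b--> {0, 1, 2, 3, 4}  [seen]
{0, 1, 2, 3, 4} --a--> {0, 1, 2, 3, 4}  [seen]
{0, 1, 2, 3, 4} --b--> {0, 1, 2, 3, 4}  [seen]
{0, 1, 3, 4} --a--> {0, 1, 2, 3, 4}  [seen]
{0, 1, 3, 4} --b--> {0, 1, 2, 3, 4}  [seen]
Reachable DFA states: {0}, {0, 1, 3}, {0, 2, 4}, {0, 1, 2, 3, 4}, {0, 1, 3, 4}.
Accepting DFA states (contain an NFA accepting state): {0, 1, 3}, {0, 2, 4}, {0, 1, 2, 3, 4}, {0, 1, 3, 4}.

4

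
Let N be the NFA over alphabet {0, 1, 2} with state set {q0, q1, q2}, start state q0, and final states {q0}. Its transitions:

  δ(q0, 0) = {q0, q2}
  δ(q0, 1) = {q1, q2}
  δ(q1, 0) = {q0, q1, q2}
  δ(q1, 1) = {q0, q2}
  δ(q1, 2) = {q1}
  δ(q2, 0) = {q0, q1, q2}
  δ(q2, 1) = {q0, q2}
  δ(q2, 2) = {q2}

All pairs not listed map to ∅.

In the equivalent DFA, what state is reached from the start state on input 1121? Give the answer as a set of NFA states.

Start: {q0}.
δ(q0,1) = {q1, q2}.
Union: {q1, q2}.
After 1: {q1, q2}.
δ(q1,1) = {q0, q2}; δ(q2,1) = {q0, q2}.
Union: {q0, q2}.
After 1: {q0, q2}.
δ(q0,2) = ∅; δ(q2,2) = {q2}.
Union: {q2}.
After 2: {q2}.
δ(q2,1) = {q0, q2}.
Union: {q0, q2}.
After 1: {q0, q2}.

{q0, q2}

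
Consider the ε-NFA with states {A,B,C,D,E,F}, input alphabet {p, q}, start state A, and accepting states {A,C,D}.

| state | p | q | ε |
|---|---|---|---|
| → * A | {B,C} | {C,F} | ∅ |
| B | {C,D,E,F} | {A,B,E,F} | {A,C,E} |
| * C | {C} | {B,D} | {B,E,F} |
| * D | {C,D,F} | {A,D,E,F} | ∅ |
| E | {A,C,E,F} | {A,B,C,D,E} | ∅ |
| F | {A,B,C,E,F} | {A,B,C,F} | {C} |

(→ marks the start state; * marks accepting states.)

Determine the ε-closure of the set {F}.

Begin with {F}.
F →ε {C}; add C.
C →ε {B,E,F}; add B, E.
B →ε {A,C,E}; add A.
ε-closure = {A,B,C,E,F}.

{A,B,C,E,F}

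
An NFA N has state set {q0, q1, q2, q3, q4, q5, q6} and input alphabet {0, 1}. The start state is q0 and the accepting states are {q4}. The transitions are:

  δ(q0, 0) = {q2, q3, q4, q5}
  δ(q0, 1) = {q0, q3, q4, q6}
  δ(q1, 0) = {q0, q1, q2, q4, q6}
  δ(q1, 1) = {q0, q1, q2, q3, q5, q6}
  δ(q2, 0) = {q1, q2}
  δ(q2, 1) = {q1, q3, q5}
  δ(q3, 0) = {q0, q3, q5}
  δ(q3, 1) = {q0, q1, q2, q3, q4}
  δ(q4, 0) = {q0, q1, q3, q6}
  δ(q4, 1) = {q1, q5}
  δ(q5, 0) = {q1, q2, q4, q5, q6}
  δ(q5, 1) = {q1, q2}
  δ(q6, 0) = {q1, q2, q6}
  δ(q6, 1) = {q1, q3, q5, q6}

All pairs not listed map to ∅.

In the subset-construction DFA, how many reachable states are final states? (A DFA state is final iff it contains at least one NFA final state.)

4

Start state of the DFA: {q0}.
{q0} --0--> {q2, q3, q4, q5}  [new]
{q0} --1--> {q0, q3, q4, q6}  [new]
{q2, q3, q4, q5} --0--> {q0, q1, q2, q3, q4, q5, q6}  [new]
{q2, q3, q4, q5} --1--> {q0, q1, q2, q3, q4, q5}  [new]
{q0, q3, q4, q6} --0--> {q0, q1, q2, q3, q4, q5, q6}  [seen]
{q0, q3, q4, q6} --1--> {q0, q1, q2, q3, q4, q5, q6}  [seen]
{q0, q1, q2, q3, q4, q5, q6} --0--> {q0, q1, q2, q3, q4, q5, q6}  [seen]
{q0, q1, q2, q3, q4, q5, q6} --1--> {q0, q1, q2, q3, q4, q5, q6}  [seen]
{q0, q1, q2, q3, q4, q5} --0--> {q0, q1, q2, q3, q4, q5, q6}  [seen]
{q0, q1, q2, q3, q4, q5} --1--> {q0, q1, q2, q3, q4, q5, q6}  [seen]
Reachable DFA states: {q0}, {q2, q3, q4, q5}, {q0, q3, q4, q6}, {q0, q1, q2, q3, q4, q5, q6}, {q0, q1, q2, q3, q4, q5}.
Accepting DFA states (contain an NFA accepting state): {q2, q3, q4, q5}, {q0, q3, q4, q6}, {q0, q1, q2, q3, q4, q5, q6}, {q0, q1, q2, q3, q4, q5}.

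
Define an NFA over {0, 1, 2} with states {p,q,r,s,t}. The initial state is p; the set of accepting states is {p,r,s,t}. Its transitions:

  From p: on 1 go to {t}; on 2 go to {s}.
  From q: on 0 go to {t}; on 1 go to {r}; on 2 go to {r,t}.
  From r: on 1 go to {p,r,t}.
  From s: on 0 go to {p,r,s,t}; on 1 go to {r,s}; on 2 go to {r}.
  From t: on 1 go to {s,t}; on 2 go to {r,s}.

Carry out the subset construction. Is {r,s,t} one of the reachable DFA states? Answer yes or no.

Start state of the DFA: {p}.
{p} --0--> ∅  [new]
{p} --1--> {t}  [new]
{p} --2--> {s}  [new]
∅ --0--> ∅  [seen]
∅ --1--> ∅  [seen]
∅ --2--> ∅  [seen]
{t} --0--> ∅  [seen]
{t} --1--> {s,t}  [new]
{t} --2--> {r,s}  [new]
{s} --0--> {p,r,s,t}  [new]
{s} --1--> {r,s}  [seen]
{s} --2--> {r}  [new]
{s,t} --0--> {p,r,s,t}  [seen]
{s,t} --1--> {r,s,t}  [new]
{s,t} --2--> {r,s}  [seen]
{r,s} --0--> {p,r,s,t}  [seen]
{r,s} --1--> {p,r,s,t}  [seen]
{r,s} --2--> {r}  [seen]
{p,r,s,t} --0--> {p,r,s,t}  [seen]
{p,r,s,t} --1--> {p,r,s,t}  [seen]
{p,r,s,t} --2--> {r,s}  [seen]
{r} --0--> ∅  [seen]
{r} --1--> {p,r,t}  [new]
{r} --2--> ∅  [seen]
{r,s,t} --0--> {p,r,s,t}  [seen]
{r,s,t} --1--> {p,r,s,t}  [seen]
{r,s,t} --2--> {r,s}  [seen]
{p,r,t} --0--> ∅  [seen]
{p,r,t} --1--> {p,r,s,t}  [seen]
{p,r,t} --2--> {r,s}  [seen]
Reachable DFA states: {p}, ∅, {t}, {s}, {s,t}, {r,s}, {p,r,s,t}, {r}, {r,s,t}, {p,r,t}.
{r,s,t} is among them.

yes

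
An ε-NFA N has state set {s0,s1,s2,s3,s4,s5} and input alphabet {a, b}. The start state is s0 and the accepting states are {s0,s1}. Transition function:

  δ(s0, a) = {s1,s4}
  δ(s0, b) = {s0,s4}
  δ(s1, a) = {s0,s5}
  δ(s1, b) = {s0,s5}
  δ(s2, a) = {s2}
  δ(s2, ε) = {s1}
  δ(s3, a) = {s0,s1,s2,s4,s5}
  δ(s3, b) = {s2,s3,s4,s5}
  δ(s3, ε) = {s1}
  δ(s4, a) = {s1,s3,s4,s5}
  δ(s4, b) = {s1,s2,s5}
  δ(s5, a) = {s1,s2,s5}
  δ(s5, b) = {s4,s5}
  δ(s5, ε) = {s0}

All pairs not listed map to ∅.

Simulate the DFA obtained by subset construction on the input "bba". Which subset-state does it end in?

Start: {s0}.
δ(s0,b) = {s0,s4}.
Union: {s0,s4}.
After b: {s0,s4}.
δ(s0,b) = {s0,s4}; δ(s4,b) = {s1,s2,s5}.
Union: {s0,s1,s2,s4,s5}.
After b: {s0,s1,s2,s4,s5}.
δ(s0,a) = {s1,s4}; δ(s1,a) = {s0,s5}; δ(s2,a) = {s2}; δ(s4,a) = {s1,s3,s4,s5}; δ(s5,a) = {s1,s2,s5}.
Union: {s0,s1,s2,s3,s4,s5}.
After a: {s0,s1,s2,s3,s4,s5}.

{s0,s1,s2,s3,s4,s5}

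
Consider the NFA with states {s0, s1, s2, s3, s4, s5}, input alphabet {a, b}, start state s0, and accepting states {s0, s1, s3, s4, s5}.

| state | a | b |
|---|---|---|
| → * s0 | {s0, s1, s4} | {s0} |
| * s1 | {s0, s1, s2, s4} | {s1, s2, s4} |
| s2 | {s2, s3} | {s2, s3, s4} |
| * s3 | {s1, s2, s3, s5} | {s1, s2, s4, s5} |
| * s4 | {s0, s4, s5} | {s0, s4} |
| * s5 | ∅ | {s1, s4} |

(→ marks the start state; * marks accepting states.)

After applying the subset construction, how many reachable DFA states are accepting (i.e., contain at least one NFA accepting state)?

Start state of the DFA: {s0}.
{s0} --a--> {s0, s1, s4}  [new]
{s0} --b--> {s0}  [seen]
{s0, s1, s4} --a--> {s0, s1, s2, s4, s5}  [new]
{s0, s1, s4} --b--> {s0, s1, s2, s4}  [new]
{s0, s1, s2, s4, s5} --a--> {s0, s1, s2, s3, s4, s5}  [new]
{s0, s1, s2, s4, s5} --b--> {s0, s1, s2, s3, s4}  [new]
{s0, s1, s2, s4} --a--> {s0, s1, s2, s3, s4, s5}  [seen]
{s0, s1, s2, s4} --b--> {s0, s1, s2, s3, s4}  [seen]
{s0, s1, s2, s3, s4, s5} --a--> {s0, s1, s2, s3, s4, s5}  [seen]
{s0, s1, s2, s3, s4, s5} --b--> {s0, s1, s2, s3, s4, s5}  [seen]
{s0, s1, s2, s3, s4} --a--> {s0, s1, s2, s3, s4, s5}  [seen]
{s0, s1, s2, s3, s4} --b--> {s0, s1, s2, s3, s4, s5}  [seen]
Reachable DFA states: {s0}, {s0, s1, s4}, {s0, s1, s2, s4, s5}, {s0, s1, s2, s4}, {s0, s1, s2, s3, s4, s5}, {s0, s1, s2, s3, s4}.
Accepting DFA states (contain an NFA accepting state): {s0}, {s0, s1, s4}, {s0, s1, s2, s4, s5}, {s0, s1, s2, s4}, {s0, s1, s2, s3, s4, s5}, {s0, s1, s2, s3, s4}.

6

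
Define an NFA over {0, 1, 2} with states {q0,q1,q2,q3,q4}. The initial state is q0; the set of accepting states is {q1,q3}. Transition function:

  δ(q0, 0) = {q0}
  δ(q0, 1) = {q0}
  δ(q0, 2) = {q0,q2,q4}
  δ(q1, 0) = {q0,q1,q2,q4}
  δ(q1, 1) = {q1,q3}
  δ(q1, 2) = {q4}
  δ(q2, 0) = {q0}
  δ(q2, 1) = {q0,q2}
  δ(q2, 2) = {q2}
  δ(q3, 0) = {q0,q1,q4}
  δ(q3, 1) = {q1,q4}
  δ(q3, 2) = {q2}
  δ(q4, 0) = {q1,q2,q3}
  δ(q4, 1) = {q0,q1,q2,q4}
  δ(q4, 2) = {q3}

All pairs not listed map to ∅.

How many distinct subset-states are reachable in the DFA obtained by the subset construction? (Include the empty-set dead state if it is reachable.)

Start state of the DFA: {q0}.
{q0} --0--> {q0}  [seen]
{q0} --1--> {q0}  [seen]
{q0} --2--> {q0,q2,q4}  [new]
{q0,q2,q4} --0--> {q0,q1,q2,q3}  [new]
{q0,q2,q4} --1--> {q0,q1,q2,q4}  [new]
{q0,q2,q4} --2--> {q0,q2,q3,q4}  [new]
{q0,q1,q2,q3} --0--> {q0,q1,q2,q4}  [seen]
{q0,q1,q2,q3} --1--> {q0,q1,q2,q3,q4}  [new]
{q0,q1,q2,q3} --2--> {q0,q2,q4}  [seen]
{q0,q1,q2,q4} --0--> {q0,q1,q2,q3,q4}  [seen]
{q0,q1,q2,q4} --1--> {q0,q1,q2,q3,q4}  [seen]
{q0,q1,q2,q4} --2--> {q0,q2,q3,q4}  [seen]
{q0,q2,q3,q4} --0--> {q0,q1,q2,q3,q4}  [seen]
{q0,q2,q3,q4} --1--> {q0,q1,q2,q4}  [seen]
{q0,q2,q3,q4} --2--> {q0,q2,q3,q4}  [seen]
{q0,q1,q2,q3,q4} --0--> {q0,q1,q2,q3,q4}  [seen]
{q0,q1,q2,q3,q4} --1--> {q0,q1,q2,q3,q4}  [seen]
{q0,q1,q2,q3,q4} --2--> {q0,q2,q3,q4}  [seen]
Reachable DFA states: {q0}, {q0,q2,q4}, {q0,q1,q2,q3}, {q0,q1,q2,q4}, {q0,q2,q3,q4}, {q0,q1,q2,q3,q4}.

6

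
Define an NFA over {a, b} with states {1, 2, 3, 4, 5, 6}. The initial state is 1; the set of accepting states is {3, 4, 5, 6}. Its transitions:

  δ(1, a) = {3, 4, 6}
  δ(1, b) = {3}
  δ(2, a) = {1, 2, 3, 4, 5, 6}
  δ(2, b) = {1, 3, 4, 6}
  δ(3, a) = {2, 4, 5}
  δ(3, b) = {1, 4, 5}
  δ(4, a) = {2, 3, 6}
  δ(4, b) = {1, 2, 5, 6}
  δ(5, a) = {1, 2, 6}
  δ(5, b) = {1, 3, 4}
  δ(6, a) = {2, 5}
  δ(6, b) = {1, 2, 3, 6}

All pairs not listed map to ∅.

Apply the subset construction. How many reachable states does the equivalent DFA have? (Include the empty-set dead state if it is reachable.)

Start state of the DFA: {1}.
{1} --a--> {3, 4, 6}  [new]
{1} --b--> {3}  [new]
{3, 4, 6} --a--> {2, 3, 4, 5, 6}  [new]
{3, 4, 6} --b--> {1, 2, 3, 4, 5, 6}  [new]
{3} --a--> {2, 4, 5}  [new]
{3} --b--> {1, 4, 5}  [new]
{2, 3, 4, 5, 6} --a--> {1, 2, 3, 4, 5, 6}  [seen]
{2, 3, 4, 5, 6} --b--> {1, 2, 3, 4, 5, 6}  [seen]
{1, 2, 3, 4, 5, 6} --a--> {1, 2, 3, 4, 5, 6}  [seen]
{1, 2, 3, 4, 5, 6} --b--> {1, 2, 3, 4, 5, 6}  [seen]
{2, 4, 5} --a--> {1, 2, 3, 4, 5, 6}  [seen]
{2, 4, 5} --b--> {1, 2, 3, 4, 5, 6}  [seen]
{1, 4, 5} --a--> {1, 2, 3, 4, 6}  [new]
{1, 4, 5} --b--> {1, 2, 3, 4, 5, 6}  [seen]
{1, 2, 3, 4, 6} --a--> {1, 2, 3, 4, 5, 6}  [seen]
{1, 2, 3, 4, 6} --b--> {1, 2, 3, 4, 5, 6}  [seen]
Reachable DFA states: {1}, {3, 4, 6}, {3}, {2, 3, 4, 5, 6}, {1, 2, 3, 4, 5, 6}, {2, 4, 5}, {1, 4, 5}, {1, 2, 3, 4, 6}.

8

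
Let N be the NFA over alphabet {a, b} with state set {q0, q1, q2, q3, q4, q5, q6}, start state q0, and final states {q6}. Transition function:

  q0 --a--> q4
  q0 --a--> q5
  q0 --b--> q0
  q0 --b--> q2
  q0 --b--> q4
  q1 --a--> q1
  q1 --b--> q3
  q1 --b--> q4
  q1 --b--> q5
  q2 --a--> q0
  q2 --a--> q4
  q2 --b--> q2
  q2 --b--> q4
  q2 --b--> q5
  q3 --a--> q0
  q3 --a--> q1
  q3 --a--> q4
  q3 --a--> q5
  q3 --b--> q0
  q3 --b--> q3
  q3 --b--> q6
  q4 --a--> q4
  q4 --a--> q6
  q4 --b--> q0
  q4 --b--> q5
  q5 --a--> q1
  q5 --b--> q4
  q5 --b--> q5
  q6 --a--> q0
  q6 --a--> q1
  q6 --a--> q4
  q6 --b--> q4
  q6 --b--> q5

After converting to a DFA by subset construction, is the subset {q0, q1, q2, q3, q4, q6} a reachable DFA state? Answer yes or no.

no

Start state of the DFA: {q0}.
{q0} --a--> {q4, q5}  [new]
{q0} --b--> {q0, q2, q4}  [new]
{q4, q5} --a--> {q1, q4, q6}  [new]
{q4, q5} --b--> {q0, q4, q5}  [new]
{q0, q2, q4} --a--> {q0, q4, q5, q6}  [new]
{q0, q2, q4} --b--> {q0, q2, q4, q5}  [new]
{q1, q4, q6} --a--> {q0, q1, q4, q6}  [new]
{q1, q4, q6} --b--> {q0, q3, q4, q5}  [new]
{q0, q4, q5} --a--> {q1, q4, q5, q6}  [new]
{q0, q4, q5} --b--> {q0, q2, q4, q5}  [seen]
{q0, q4, q5, q6} --a--> {q0, q1, q4, q5, q6}  [new]
{q0, q4, q5, q6} --b--> {q0, q2, q4, q5}  [seen]
{q0, q2, q4, q5} --a--> {q0, q1, q4, q5, q6}  [seen]
{q0, q2, q4, q5} --b--> {q0, q2, q4, q5}  [seen]
{q0, q1, q4, q6} --a--> {q0, q1, q4, q5, q6}  [seen]
{q0, q1, q4, q6} --b--> {q0, q2, q3, q4, q5}  [new]
{q0, q3, q4, q5} --a--> {q0, q1, q4, q5, q6}  [seen]
{q0, q3, q4, q5} --b--> {q0, q2, q3, q4, q5, q6}  [new]
{q1, q4, q5, q6} --a--> {q0, q1, q4, q6}  [seen]
{q1, q4, q5, q6} --b--> {q0, q3, q4, q5}  [seen]
{q0, q1, q4, q5, q6} --a--> {q0, q1, q4, q5, q6}  [seen]
{q0, q1, q4, q5, q6} --b--> {q0, q2, q3, q4, q5}  [seen]
{q0, q2, q3, q4, q5} --a--> {q0, q1, q4, q5, q6}  [seen]
{q0, q2, q3, q4, q5} --b--> {q0, q2, q3, q4, q5, q6}  [seen]
{q0, q2, q3, q4, q5, q6} --a--> {q0, q1, q4, q5, q6}  [seen]
{q0, q2, q3, q4, q5, q6} --b--> {q0, q2, q3, q4, q5, q6}  [seen]
Reachable DFA states: {q0}, {q4, q5}, {q0, q2, q4}, {q1, q4, q6}, {q0, q4, q5}, {q0, q4, q5, q6}, {q0, q2, q4, q5}, {q0, q1, q4, q6}, {q0, q3, q4, q5}, {q1, q4, q5, q6}, {q0, q1, q4, q5, q6}, {q0, q2, q3, q4, q5}, {q0, q2, q3, q4, q5, q6}.
{q0, q1, q2, q3, q4, q6} is not among them.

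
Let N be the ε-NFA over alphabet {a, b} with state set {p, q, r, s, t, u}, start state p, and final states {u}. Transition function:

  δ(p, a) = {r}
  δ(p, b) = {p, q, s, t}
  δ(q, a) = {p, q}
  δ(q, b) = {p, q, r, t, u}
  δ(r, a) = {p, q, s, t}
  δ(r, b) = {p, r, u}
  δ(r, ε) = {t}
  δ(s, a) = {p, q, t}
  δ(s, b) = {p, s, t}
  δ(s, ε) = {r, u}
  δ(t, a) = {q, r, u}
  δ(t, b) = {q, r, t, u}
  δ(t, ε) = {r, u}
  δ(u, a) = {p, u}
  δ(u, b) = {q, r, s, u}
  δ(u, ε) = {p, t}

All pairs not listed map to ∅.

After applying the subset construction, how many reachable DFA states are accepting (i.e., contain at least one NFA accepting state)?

2

Start state of the DFA: {p} (ε-closure of the NFA start).
{p} --a--> {p, r, t, u}  [new]
{p} --b--> {p, q, r, s, t, u}  [new]
{p, r, t, u} --a--> {p, q, r, s, t, u}  [seen]
{p, r, t, u} --b--> {p, q, r, s, t, u}  [seen]
{p, q, r, s, t, u} --a--> {p, q, r, s, t, u}  [seen]
{p, q, r, s, t, u} --b--> {p, q, r, s, t, u}  [seen]
Reachable DFA states: {p}, {p, r, t, u}, {p, q, r, s, t, u}.
Accepting DFA states (contain an NFA accepting state): {p, r, t, u}, {p, q, r, s, t, u}.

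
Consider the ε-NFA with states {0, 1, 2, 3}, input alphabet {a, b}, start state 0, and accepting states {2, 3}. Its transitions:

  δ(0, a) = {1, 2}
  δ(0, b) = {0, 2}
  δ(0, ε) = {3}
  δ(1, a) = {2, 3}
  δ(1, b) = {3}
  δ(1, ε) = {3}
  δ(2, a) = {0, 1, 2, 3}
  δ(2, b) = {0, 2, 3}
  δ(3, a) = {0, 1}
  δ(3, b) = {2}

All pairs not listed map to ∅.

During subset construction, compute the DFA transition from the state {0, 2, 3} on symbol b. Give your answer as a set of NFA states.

{0, 2, 3}

δ(0,b) = {0, 2}; δ(2,b) = {0, 2, 3}; δ(3,b) = {2}.
Union: {0, 2, 3}.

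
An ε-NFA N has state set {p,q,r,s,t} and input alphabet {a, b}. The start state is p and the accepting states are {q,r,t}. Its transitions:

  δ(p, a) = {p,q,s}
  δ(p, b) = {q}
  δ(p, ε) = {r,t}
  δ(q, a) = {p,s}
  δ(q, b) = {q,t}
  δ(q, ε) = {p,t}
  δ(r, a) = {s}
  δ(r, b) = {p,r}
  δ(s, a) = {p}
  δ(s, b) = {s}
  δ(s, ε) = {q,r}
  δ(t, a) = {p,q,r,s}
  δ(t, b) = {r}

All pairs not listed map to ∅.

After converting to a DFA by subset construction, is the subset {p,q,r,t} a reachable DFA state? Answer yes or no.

yes

Start state of the DFA: {p,r,t} (ε-closure of the NFA start).
{p,r,t} --a--> {p,q,r,s,t}  [new]
{p,r,t} --b--> {p,q,r,t}  [new]
{p,q,r,s,t} --a--> {p,q,r,s,t}  [seen]
{p,q,r,s,t} --b--> {p,q,r,s,t}  [seen]
{p,q,r,t} --a--> {p,q,r,s,t}  [seen]
{p,q,r,t} --b--> {p,q,r,t}  [seen]
Reachable DFA states: {p,r,t}, {p,q,r,s,t}, {p,q,r,t}.
{p,q,r,t} is among them.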